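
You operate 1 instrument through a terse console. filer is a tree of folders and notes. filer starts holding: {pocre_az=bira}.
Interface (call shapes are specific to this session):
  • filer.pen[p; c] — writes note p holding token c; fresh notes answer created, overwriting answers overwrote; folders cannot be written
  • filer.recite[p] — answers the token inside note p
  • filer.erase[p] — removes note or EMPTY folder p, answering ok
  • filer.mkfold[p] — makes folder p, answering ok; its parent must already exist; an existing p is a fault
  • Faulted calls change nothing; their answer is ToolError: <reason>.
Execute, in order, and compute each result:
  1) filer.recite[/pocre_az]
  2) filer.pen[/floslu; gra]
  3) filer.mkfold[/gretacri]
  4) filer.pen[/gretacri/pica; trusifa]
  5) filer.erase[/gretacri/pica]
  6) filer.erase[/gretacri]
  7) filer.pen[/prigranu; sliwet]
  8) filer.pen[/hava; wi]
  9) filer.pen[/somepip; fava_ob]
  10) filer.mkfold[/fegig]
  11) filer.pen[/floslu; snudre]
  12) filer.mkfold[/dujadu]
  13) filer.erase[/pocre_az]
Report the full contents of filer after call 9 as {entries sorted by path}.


> filer.recite p=/pocre_az
:: bira
> filer.pen p=/floslu c=gra
:: created
> filer.mkfold p=/gretacri
:: ok
> filer.pen p=/gretacri/pica c=trusifa
:: created
> filer.erase p=/gretacri/pica
:: ok
> filer.erase p=/gretacri
:: ok
> filer.pen p=/prigranu c=sliwet
:: created
> filer.pen p=/hava c=wi
:: created
> filer.pen p=/somepip c=fava_ob
:: created
> filer.mkfold p=/fegig
:: ok
> filer.pen p=/floslu c=snudre
:: overwrote
> filer.mkfold p=/dujadu
:: ok
> filer.erase p=/pocre_az
:: ok

Answer: {floslu=gra, hava=wi, pocre_az=bira, prigranu=sliwet, somepip=fava_ob}


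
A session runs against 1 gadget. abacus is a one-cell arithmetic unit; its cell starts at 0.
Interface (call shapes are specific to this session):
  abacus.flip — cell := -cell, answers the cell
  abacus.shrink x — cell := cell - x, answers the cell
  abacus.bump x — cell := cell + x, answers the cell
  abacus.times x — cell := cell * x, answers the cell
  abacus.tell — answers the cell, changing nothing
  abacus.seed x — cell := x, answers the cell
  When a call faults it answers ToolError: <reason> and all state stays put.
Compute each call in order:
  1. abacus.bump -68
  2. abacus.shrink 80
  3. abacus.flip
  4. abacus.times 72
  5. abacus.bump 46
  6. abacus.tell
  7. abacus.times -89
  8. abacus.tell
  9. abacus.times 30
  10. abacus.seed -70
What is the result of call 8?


Answer: -952478

Derivation:
% bump x→-68
  -68
% shrink x→80
  -148
% flip
  148
% times x→72
  10656
% bump x→46
  10702
% tell
  10702
% times x→-89
  -952478
% tell
  -952478
% times x→30
  -28574340
% seed x→-70
  -70


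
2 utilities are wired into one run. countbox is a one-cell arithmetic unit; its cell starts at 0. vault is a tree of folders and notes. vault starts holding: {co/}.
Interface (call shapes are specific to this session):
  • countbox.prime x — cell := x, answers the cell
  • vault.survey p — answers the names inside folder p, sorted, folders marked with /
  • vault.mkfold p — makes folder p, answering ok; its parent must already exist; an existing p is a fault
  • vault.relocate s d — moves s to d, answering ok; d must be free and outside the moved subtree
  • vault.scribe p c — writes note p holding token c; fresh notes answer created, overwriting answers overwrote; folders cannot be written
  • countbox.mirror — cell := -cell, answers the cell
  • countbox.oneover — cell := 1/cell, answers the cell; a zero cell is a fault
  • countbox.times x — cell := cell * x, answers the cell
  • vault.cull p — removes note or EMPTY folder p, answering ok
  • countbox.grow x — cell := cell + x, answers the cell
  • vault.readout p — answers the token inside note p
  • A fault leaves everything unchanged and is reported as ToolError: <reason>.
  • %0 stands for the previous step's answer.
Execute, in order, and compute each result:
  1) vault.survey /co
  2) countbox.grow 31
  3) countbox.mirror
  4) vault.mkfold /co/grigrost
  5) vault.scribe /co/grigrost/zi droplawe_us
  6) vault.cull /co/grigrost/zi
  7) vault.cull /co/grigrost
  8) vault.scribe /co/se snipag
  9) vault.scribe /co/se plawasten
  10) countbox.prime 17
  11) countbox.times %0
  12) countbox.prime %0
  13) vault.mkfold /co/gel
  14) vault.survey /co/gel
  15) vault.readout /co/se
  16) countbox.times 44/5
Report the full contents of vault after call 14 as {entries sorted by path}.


>>> vault.survey p=/co
[out] []
>>> countbox.grow x=31
[out] 31
>>> countbox.mirror
[out] -31
>>> vault.mkfold p=/co/grigrost
[out] ok
>>> vault.scribe p=/co/grigrost/zi c=droplawe_us
[out] created
>>> vault.cull p=/co/grigrost/zi
[out] ok
>>> vault.cull p=/co/grigrost
[out] ok
>>> vault.scribe p=/co/se c=snipag
[out] created
>>> vault.scribe p=/co/se c=plawasten
[out] overwrote
>>> countbox.prime x=17
[out] 17
>>> countbox.times x=%0
[out] 289
>>> countbox.prime x=%0
[out] 289
>>> vault.mkfold p=/co/gel
[out] ok
>>> vault.survey p=/co/gel
[out] []
>>> vault.readout p=/co/se
[out] plawasten
>>> countbox.times x=44/5
[out] 12716/5

Answer: {co/, co/gel/, co/se=plawasten}


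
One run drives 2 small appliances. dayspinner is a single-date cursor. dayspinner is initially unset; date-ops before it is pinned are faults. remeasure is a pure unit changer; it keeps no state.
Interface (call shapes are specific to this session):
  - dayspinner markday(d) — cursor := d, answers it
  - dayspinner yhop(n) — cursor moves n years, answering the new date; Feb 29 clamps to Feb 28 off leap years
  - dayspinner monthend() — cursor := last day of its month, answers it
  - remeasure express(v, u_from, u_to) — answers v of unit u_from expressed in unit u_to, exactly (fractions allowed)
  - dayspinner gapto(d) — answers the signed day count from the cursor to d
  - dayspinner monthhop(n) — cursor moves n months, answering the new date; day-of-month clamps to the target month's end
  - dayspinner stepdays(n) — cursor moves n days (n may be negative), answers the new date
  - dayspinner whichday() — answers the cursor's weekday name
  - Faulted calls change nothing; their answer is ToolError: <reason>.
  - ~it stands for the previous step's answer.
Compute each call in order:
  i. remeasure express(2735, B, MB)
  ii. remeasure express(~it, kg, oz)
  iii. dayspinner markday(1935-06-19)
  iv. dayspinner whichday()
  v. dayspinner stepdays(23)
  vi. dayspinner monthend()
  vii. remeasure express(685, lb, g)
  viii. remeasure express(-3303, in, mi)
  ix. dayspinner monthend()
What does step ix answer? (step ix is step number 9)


-- remeasure express(v='2735', u_from='B', u_to='MB') ~> 547/200000
-- remeasure express(v='~it', u_from='kg', u_to='oz') ~> 4376000/45359237
-- dayspinner markday(d='1935-06-19') ~> 1935-06-19
-- dayspinner whichday() ~> Wednesday
-- dayspinner stepdays(n='23') ~> 1935-07-12
-- dayspinner monthend() ~> 1935-07-31
-- remeasure express(v='685', u_from='lb', u_to='g') ~> 6214215469/20000
-- remeasure express(v='-3303', u_from='in', u_to='mi') ~> -367/7040
-- dayspinner monthend() ~> 1935-07-31

Answer: 1935-07-31


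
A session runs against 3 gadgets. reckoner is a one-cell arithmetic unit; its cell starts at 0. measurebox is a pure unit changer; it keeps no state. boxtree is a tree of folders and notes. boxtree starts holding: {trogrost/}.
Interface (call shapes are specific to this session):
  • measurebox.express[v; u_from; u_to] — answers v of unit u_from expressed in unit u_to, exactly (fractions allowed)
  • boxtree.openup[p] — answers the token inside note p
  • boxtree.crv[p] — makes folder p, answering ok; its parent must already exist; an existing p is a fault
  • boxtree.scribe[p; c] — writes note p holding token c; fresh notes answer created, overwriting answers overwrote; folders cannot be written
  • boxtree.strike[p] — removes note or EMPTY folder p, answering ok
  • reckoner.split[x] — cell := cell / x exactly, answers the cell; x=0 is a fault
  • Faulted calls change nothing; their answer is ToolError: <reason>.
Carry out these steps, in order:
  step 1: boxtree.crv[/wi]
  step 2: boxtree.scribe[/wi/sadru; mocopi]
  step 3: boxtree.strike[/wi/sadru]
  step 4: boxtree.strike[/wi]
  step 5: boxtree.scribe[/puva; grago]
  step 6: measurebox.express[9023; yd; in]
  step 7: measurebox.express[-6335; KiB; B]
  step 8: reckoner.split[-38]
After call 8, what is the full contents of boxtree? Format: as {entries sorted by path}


Answer: {puva=grago, trogrost/}

Derivation:
> crv p=/wi
[out] ok
> scribe p=/wi/sadru c=mocopi
[out] created
> strike p=/wi/sadru
[out] ok
> strike p=/wi
[out] ok
> scribe p=/puva c=grago
[out] created
> express v=9023 u_from=yd u_to=in
[out] 324828
> express v=-6335 u_from=KiB u_to=B
[out] -6487040
> split x=-38
[out] 0


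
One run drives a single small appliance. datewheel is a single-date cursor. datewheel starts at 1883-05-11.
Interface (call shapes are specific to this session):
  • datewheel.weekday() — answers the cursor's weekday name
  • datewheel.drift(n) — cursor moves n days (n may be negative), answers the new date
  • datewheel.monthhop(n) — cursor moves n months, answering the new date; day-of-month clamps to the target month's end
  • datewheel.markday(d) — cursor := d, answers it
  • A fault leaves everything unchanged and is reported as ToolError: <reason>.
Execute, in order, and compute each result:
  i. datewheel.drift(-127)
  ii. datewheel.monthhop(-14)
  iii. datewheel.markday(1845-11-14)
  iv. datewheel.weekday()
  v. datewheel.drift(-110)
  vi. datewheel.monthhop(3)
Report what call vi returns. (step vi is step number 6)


Calling datewheel.drift with n=-127, and observe 1883-01-04.
I invoke datewheel.monthhop with n=-14, and observe 1881-11-04.
I invoke datewheel.markday with d=1845-11-14, which returns 1845-11-14.
Calling datewheel.weekday(), which returns Friday.
Calling datewheel.drift with n=-110, and see 1845-07-27.
I run datewheel.monthhop with n=3, yielding 1845-10-27.

Answer: 1845-10-27


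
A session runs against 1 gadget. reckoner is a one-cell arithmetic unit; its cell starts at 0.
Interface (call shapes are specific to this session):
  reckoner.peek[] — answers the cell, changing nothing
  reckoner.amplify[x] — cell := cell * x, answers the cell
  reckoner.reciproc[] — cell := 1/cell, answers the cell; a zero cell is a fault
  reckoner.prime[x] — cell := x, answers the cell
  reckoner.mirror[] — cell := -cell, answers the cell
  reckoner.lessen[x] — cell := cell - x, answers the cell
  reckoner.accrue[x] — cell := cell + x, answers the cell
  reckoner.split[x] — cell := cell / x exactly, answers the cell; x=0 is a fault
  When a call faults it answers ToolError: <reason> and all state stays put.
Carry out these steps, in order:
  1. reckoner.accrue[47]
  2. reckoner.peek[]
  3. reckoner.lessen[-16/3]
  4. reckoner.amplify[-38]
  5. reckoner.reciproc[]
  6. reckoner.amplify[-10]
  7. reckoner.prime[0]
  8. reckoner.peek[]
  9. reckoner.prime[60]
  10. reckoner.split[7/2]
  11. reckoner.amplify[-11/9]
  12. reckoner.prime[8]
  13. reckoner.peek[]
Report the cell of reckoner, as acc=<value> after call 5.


;; reckoner.accrue(x: 47) => 47
;; reckoner.peek() => 47
;; reckoner.lessen(x: -16/3) => 157/3
;; reckoner.amplify(x: -38) => -5966/3
;; reckoner.reciproc() => -3/5966
;; reckoner.amplify(x: -10) => 15/2983
;; reckoner.prime(x: 0) => 0
;; reckoner.peek() => 0
;; reckoner.prime(x: 60) => 60
;; reckoner.split(x: 7/2) => 120/7
;; reckoner.amplify(x: -11/9) => -440/21
;; reckoner.prime(x: 8) => 8
;; reckoner.peek() => 8

Answer: acc=-3/5966


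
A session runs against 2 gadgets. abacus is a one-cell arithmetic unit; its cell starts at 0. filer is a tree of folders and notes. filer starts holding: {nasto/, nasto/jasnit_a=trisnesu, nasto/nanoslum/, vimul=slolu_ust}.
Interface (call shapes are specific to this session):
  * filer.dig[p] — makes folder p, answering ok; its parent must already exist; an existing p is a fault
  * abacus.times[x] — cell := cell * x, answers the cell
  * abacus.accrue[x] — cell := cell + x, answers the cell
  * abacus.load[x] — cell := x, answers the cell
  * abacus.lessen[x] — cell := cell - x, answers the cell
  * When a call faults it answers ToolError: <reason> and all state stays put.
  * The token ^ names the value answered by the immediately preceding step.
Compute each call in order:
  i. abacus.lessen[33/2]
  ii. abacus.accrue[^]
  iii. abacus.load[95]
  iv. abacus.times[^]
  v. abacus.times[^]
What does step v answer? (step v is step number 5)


Answer: 81450625

Derivation:
>> abacus.lessen(x='33/2')
<< -33/2
>> abacus.accrue(x='^')
<< -33
>> abacus.load(x='95')
<< 95
>> abacus.times(x='^')
<< 9025
>> abacus.times(x='^')
<< 81450625


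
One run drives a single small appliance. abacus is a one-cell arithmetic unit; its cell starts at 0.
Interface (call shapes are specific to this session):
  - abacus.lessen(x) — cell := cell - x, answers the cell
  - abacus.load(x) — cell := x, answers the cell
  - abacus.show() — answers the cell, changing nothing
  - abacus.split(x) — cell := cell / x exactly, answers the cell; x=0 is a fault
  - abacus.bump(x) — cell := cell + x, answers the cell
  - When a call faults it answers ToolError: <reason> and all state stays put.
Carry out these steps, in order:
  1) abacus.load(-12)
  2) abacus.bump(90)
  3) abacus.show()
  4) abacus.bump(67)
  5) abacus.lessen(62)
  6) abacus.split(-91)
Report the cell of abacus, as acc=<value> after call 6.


Answer: acc=-83/91

Derivation:
CALL abacus.load[-12]
RET  -12
CALL abacus.bump[90]
RET  78
CALL abacus.show[]
RET  78
CALL abacus.bump[67]
RET  145
CALL abacus.lessen[62]
RET  83
CALL abacus.split[-91]
RET  -83/91


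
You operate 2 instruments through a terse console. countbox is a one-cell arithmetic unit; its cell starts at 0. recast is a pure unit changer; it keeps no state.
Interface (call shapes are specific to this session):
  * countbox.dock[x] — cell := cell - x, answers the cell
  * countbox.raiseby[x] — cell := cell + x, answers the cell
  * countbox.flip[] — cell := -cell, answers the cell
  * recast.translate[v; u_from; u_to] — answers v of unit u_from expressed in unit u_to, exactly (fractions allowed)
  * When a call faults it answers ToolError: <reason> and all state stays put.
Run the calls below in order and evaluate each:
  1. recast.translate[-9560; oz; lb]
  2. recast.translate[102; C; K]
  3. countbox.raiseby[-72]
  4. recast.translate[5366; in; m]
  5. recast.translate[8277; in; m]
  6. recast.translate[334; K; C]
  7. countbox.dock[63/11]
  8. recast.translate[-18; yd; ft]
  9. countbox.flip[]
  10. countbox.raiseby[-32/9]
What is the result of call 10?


Answer: 7343/99

Derivation:
// translate(-9560, oz, lb) : -1195/2
// translate(102, C, K) : 7503/20
// raiseby(-72) : -72
// translate(5366, in, m) : 340741/2500
// translate(8277, in, m) : 1051179/5000
// translate(334, K, C) : 1217/20
// dock(63/11) : -855/11
// translate(-18, yd, ft) : -54
// flip() : 855/11
// raiseby(-32/9) : 7343/99


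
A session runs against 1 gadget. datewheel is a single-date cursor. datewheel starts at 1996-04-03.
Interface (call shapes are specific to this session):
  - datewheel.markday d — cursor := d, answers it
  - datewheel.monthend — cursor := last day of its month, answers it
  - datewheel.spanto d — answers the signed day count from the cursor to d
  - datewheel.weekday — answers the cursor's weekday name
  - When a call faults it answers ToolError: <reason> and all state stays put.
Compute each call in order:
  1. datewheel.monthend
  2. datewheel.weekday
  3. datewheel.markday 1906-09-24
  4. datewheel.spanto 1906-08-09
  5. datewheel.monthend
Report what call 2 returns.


CALL monthend[]
RET  1996-04-30
CALL weekday[]
RET  Tuesday
CALL markday[d=1906-09-24]
RET  1906-09-24
CALL spanto[d=1906-08-09]
RET  -46
CALL monthend[]
RET  1906-09-30

Answer: Tuesday


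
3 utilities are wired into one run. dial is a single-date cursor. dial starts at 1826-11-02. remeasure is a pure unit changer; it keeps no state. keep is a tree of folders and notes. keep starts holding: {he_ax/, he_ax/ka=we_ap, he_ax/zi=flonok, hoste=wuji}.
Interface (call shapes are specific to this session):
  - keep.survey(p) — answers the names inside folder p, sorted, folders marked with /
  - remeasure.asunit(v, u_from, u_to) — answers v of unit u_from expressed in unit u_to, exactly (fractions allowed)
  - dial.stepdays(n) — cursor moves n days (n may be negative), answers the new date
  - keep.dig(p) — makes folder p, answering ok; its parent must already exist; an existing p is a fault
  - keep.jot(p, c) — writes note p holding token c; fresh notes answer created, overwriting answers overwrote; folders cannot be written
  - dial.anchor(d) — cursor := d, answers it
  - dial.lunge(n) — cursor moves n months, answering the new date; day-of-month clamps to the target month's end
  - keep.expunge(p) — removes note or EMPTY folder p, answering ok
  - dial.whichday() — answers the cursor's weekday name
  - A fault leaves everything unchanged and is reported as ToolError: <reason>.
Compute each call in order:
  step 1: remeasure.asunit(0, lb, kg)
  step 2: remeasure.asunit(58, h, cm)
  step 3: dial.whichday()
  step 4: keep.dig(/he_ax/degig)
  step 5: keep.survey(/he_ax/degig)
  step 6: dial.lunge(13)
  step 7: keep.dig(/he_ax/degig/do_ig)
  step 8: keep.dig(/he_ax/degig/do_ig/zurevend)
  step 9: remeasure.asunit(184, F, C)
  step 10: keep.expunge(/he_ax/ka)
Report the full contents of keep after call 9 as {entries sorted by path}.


Answer: {he_ax/, he_ax/degig/, he_ax/degig/do_ig/, he_ax/degig/do_ig/zurevend/, he_ax/ka=we_ap, he_ax/zi=flonok, hoste=wuji}

Derivation:
Then asunit with v: 0, u_from: lb, u_to: kg, — result: 0.
Invoking asunit with v: 58, u_from: h, u_to: cm, and see ToolError: incompatible units.
I use whichday(), and get Thursday.
Using dig with p: /he_ax/degig, and see ok.
Now I run survey with p: /he_ax/degig, — result: [].
I call lunge with n: 13, giving 1827-12-02.
I invoke dig with p: /he_ax/degig/do_ig, giving ok.
Invoking dig with p: /he_ax/degig/do_ig/zurevend, giving ok.
Next I call asunit with v: 184, u_from: F, u_to: C, — result: 760/9.
Next I call expunge with p: /he_ax/ka, yielding ok.


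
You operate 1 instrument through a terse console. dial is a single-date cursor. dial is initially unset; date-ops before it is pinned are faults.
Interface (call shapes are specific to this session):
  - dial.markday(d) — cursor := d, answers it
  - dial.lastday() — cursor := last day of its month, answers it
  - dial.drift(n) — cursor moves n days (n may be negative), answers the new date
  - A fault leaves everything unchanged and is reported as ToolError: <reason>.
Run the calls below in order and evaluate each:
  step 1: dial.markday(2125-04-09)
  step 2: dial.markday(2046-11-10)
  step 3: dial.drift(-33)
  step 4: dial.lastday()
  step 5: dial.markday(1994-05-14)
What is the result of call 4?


Answer: 2046-10-31

Derivation:
% 1. dial.markday(d=2125-04-09) == 2125-04-09
% 2. dial.markday(d=2046-11-10) == 2046-11-10
% 3. dial.drift(n=-33) == 2046-10-08
% 4. dial.lastday() == 2046-10-31
% 5. dial.markday(d=1994-05-14) == 1994-05-14


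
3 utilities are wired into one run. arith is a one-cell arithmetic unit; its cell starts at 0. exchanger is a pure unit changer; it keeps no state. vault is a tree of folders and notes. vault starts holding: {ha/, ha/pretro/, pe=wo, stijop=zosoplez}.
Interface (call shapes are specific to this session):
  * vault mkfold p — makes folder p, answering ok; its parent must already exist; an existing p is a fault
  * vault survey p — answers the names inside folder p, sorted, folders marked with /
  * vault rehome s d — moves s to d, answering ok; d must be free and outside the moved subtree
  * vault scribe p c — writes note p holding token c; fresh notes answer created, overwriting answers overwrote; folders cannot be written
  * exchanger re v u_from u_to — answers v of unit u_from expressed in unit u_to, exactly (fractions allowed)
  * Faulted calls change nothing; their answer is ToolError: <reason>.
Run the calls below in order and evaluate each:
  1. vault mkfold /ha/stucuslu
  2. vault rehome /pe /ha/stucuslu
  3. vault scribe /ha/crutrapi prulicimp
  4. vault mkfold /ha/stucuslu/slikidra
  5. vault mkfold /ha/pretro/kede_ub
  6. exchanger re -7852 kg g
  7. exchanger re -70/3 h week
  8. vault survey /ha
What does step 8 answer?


Answer: [crutrapi, pretro/, stucuslu/]

Derivation:
CALL vault mkfold[p='/ha/stucuslu']
RET  ok
CALL vault rehome[s='/pe'; d='/ha/stucuslu']
RET  ToolError: exists
CALL vault scribe[p='/ha/crutrapi'; c='prulicimp']
RET  created
CALL vault mkfold[p='/ha/stucuslu/slikidra']
RET  ok
CALL vault mkfold[p='/ha/pretro/kede_ub']
RET  ok
CALL exchanger re[v='-7852'; u_from='kg'; u_to='g']
RET  -7852000
CALL exchanger re[v='-70/3'; u_from='h'; u_to='week']
RET  -5/36
CALL vault survey[p='/ha']
RET  [crutrapi, pretro/, stucuslu/]


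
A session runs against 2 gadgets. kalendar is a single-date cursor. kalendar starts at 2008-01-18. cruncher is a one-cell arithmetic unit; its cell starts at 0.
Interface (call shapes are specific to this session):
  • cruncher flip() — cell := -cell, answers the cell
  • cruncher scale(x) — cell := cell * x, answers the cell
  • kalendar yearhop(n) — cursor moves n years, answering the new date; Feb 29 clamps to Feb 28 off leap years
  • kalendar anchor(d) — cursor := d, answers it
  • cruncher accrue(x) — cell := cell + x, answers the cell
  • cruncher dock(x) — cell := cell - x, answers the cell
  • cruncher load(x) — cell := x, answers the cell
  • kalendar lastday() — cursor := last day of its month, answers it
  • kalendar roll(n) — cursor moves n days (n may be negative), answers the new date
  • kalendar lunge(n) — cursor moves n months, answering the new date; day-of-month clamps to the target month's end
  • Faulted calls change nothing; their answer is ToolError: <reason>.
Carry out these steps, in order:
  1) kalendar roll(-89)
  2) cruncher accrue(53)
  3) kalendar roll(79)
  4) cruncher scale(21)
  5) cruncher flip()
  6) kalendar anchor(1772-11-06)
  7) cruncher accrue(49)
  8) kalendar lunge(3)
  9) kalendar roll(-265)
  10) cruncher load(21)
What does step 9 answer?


Answer: 1772-05-17

Derivation:
I invoke kalendar roll using n→-89, → 2007-10-21.
I invoke cruncher accrue using x→53, and see 53.
I use kalendar roll using n→79, — result: 2008-01-08.
Now I run cruncher scale using x→21: 1113.
Next I call cruncher flip, giving -1113.
Using kalendar anchor using d→1772-11-06, giving 1772-11-06.
Next I call cruncher accrue using x→49, which returns -1064.
I use kalendar lunge using n→3, — result: 1773-02-06.
I invoke kalendar roll using n→-265, giving 1772-05-17.
Now I run cruncher load using x→21, giving 21.


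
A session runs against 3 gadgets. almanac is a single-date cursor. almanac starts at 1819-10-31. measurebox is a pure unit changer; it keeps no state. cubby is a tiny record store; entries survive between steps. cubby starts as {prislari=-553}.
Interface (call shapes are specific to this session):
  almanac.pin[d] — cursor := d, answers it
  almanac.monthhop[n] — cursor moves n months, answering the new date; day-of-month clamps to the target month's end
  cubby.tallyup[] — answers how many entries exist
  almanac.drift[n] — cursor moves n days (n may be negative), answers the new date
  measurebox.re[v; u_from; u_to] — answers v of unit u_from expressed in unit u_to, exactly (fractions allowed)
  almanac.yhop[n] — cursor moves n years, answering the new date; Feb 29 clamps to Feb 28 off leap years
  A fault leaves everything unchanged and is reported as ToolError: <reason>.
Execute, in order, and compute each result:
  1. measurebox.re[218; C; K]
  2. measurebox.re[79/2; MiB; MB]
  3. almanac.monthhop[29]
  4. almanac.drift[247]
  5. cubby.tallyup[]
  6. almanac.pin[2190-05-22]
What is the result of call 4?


Step: re[218; C; K]
Result: 9823/20
Step: re[79/2; MiB; MB]
Result: 647168/15625
Step: monthhop[29]
Result: 1822-03-31
Step: drift[247]
Result: 1822-12-03
Step: tallyup[]
Result: 1
Step: pin[2190-05-22]
Result: 2190-05-22

Answer: 1822-12-03


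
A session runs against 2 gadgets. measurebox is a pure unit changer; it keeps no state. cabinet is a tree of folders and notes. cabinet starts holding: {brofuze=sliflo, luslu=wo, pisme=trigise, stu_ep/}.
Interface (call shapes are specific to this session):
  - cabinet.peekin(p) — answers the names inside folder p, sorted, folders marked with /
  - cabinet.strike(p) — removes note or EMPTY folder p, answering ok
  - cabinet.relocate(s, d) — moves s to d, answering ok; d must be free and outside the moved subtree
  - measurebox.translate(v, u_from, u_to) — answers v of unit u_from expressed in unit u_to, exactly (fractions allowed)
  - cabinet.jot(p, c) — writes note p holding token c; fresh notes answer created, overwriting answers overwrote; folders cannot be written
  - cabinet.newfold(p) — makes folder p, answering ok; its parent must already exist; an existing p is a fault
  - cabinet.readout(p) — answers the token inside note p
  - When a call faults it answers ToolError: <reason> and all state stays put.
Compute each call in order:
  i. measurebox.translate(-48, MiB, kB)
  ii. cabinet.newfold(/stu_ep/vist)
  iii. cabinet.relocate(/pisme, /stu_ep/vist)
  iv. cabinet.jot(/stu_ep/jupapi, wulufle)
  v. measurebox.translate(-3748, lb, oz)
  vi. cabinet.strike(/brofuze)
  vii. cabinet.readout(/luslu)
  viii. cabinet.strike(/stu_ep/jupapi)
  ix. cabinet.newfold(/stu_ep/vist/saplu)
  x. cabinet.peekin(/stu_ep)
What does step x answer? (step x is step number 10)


Answer: [vist/]

Derivation:
% measurebox.translate v: -48 u_from: MiB u_to: kB
[out] -6291456/125
% cabinet.newfold p: /stu_ep/vist
[out] ok
% cabinet.relocate s: /pisme d: /stu_ep/vist
[out] ToolError: exists
% cabinet.jot p: /stu_ep/jupapi c: wulufle
[out] created
% measurebox.translate v: -3748 u_from: lb u_to: oz
[out] -59968
% cabinet.strike p: /brofuze
[out] ok
% cabinet.readout p: /luslu
[out] wo
% cabinet.strike p: /stu_ep/jupapi
[out] ok
% cabinet.newfold p: /stu_ep/vist/saplu
[out] ok
% cabinet.peekin p: /stu_ep
[out] [vist/]


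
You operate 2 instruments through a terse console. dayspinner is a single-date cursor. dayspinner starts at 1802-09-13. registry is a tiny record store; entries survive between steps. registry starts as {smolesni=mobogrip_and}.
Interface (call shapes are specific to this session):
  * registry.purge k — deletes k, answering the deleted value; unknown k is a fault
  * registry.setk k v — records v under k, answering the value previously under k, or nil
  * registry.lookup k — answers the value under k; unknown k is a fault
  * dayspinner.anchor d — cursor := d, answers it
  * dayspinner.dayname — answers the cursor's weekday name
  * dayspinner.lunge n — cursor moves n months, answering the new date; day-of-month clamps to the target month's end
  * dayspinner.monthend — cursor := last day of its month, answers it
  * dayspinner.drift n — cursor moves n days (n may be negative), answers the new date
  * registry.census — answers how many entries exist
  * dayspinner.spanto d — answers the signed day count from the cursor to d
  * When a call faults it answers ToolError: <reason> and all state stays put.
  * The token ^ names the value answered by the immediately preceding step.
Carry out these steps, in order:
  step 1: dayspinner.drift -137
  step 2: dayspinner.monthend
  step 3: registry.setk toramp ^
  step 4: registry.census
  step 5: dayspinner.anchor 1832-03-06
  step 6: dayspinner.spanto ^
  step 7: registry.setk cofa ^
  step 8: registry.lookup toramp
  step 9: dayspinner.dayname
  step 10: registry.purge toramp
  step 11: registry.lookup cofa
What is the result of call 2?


Answer: 1802-04-30

Derivation:
I try dayspinner.drift(-137), and see 1802-04-29.
Next I call dayspinner.monthend: 1802-04-30.
Calling registry.setk(toramp, ^), giving nil.
Calling registry.census(), → 2.
I invoke dayspinner.anchor(1832-03-06), and see 1832-03-06.
Next I call dayspinner.spanto(^), and observe 0.
Invoking registry.setk(cofa, ^), yielding nil.
Using registry.lookup(toramp), → 1802-04-30.
I invoke dayspinner.dayname(): Tuesday.
I try registry.purge(toramp), → 1802-04-30.
I run registry.lookup(cofa), and see 0.


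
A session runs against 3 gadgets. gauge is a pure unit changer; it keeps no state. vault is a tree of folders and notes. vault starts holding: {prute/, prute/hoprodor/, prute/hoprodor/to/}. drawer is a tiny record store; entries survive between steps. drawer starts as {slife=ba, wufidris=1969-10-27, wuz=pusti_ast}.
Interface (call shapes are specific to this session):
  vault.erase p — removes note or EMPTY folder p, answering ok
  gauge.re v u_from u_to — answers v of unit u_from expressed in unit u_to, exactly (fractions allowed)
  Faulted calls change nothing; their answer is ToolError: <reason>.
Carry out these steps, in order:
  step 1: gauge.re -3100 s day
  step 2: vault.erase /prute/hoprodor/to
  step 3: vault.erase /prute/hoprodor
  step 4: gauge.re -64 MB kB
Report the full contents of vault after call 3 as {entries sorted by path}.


Now I run gauge.re with v='-3100', u_from='s', u_to='day': -31/864.
I invoke vault.erase with p='/prute/hoprodor/to', — result: ok.
Next I call vault.erase with p='/prute/hoprodor', and get ok.
Using gauge.re with v='-64', u_from='MB', u_to='kB', and see -64000.

Answer: {prute/}


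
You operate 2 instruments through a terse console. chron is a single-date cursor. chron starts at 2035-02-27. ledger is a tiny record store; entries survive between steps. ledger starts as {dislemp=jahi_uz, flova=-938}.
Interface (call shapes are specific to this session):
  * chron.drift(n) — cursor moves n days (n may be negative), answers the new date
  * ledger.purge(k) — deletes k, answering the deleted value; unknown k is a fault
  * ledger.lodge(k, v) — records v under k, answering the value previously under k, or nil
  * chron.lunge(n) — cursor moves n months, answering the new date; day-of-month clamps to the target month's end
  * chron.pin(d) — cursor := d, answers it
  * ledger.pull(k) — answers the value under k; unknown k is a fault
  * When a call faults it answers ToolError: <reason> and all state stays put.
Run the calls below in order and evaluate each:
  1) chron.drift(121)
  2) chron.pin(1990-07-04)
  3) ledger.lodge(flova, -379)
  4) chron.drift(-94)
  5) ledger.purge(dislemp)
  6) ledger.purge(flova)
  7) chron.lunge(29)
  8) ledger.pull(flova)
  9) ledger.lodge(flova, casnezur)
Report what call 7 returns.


~$ drift n: 121
  2035-06-28
~$ pin d: 1990-07-04
  1990-07-04
~$ lodge k: flova v: -379
  -938
~$ drift n: -94
  1990-04-01
~$ purge k: dislemp
  jahi_uz
~$ purge k: flova
  -379
~$ lunge n: 29
  1992-09-01
~$ pull k: flova
  ToolError: no such key flova
~$ lodge k: flova v: casnezur
  nil

Answer: 1992-09-01


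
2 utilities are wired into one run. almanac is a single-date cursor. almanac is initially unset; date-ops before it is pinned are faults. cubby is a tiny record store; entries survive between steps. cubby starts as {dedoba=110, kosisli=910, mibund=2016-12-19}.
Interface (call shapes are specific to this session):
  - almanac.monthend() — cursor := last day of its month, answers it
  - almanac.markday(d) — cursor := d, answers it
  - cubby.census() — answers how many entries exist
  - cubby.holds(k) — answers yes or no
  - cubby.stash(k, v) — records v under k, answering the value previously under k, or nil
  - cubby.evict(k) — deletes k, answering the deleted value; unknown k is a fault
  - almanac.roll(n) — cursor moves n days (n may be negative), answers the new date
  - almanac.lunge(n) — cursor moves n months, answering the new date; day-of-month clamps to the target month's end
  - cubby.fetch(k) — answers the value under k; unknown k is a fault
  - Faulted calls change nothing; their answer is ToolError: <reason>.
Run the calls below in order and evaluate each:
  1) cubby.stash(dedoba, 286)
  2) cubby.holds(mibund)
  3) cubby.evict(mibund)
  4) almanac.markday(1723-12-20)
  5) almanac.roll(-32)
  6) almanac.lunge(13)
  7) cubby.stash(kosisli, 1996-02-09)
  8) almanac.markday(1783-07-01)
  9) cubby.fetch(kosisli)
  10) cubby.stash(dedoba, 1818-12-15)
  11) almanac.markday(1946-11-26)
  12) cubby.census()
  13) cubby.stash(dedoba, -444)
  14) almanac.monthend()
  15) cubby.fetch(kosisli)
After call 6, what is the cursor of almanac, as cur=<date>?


Answer: cur=1724-12-18

Derivation:
CALL cubby.stash[k='dedoba'; v='286']
RET  110
CALL cubby.holds[k='mibund']
RET  yes
CALL cubby.evict[k='mibund']
RET  2016-12-19
CALL almanac.markday[d='1723-12-20']
RET  1723-12-20
CALL almanac.roll[n='-32']
RET  1723-11-18
CALL almanac.lunge[n='13']
RET  1724-12-18
CALL cubby.stash[k='kosisli'; v='1996-02-09']
RET  910
CALL almanac.markday[d='1783-07-01']
RET  1783-07-01
CALL cubby.fetch[k='kosisli']
RET  1996-02-09
CALL cubby.stash[k='dedoba'; v='1818-12-15']
RET  286
CALL almanac.markday[d='1946-11-26']
RET  1946-11-26
CALL cubby.census[]
RET  2
CALL cubby.stash[k='dedoba'; v='-444']
RET  1818-12-15
CALL almanac.monthend[]
RET  1946-11-30
CALL cubby.fetch[k='kosisli']
RET  1996-02-09


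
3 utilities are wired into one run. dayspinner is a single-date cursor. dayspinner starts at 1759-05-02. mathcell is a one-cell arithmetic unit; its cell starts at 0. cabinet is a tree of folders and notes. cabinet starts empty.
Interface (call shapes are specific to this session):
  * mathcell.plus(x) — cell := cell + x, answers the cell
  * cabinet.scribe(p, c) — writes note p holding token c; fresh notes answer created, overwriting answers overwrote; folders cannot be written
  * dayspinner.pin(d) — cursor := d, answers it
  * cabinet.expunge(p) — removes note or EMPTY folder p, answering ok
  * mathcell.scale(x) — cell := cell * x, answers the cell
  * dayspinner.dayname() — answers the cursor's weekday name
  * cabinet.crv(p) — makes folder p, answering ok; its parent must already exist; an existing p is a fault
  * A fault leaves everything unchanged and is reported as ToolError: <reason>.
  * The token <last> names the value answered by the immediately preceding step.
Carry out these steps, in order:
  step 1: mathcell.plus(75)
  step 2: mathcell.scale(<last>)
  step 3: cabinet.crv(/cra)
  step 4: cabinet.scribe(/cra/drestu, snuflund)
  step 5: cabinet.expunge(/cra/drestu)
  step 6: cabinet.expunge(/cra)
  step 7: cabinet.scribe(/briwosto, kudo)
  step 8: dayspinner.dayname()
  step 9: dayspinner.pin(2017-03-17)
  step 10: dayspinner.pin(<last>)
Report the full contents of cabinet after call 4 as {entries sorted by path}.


Next I call plus using x='75', which returns 75.
I run scale using x='<last>', and see 5625.
I use crv using p='/cra': ok.
I run scribe using p='/cra/drestu', c='snuflund', → created.
Invoking expunge using p='/cra/drestu', yielding ok.
I invoke expunge using p='/cra', which returns ok.
Now I run scribe using p='/briwosto', c='kudo', and get created.
Calling dayname(), giving Wednesday.
Using pin using d='2017-03-17', which returns 2017-03-17.
Calling pin using d='<last>': 2017-03-17.

Answer: {cra/, cra/drestu=snuflund}


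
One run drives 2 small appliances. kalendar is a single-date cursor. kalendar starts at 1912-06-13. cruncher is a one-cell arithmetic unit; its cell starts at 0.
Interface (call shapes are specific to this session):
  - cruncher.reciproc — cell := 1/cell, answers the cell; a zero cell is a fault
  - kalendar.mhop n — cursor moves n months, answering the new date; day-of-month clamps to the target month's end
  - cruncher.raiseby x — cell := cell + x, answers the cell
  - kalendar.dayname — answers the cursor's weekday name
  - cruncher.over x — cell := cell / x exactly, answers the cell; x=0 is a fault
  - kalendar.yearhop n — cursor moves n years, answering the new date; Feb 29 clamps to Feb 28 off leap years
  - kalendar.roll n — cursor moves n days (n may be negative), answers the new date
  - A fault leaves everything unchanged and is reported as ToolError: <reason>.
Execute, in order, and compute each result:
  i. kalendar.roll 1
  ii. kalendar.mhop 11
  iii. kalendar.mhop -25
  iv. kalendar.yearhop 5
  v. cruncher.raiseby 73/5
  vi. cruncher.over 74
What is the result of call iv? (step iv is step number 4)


Answer: 1916-04-14

Derivation:
·→ kalendar.roll(1)
·← 1912-06-14
·→ kalendar.mhop(11)
·← 1913-05-14
·→ kalendar.mhop(-25)
·← 1911-04-14
·→ kalendar.yearhop(5)
·← 1916-04-14
·→ cruncher.raiseby(73/5)
·← 73/5
·→ cruncher.over(74)
·← 73/370


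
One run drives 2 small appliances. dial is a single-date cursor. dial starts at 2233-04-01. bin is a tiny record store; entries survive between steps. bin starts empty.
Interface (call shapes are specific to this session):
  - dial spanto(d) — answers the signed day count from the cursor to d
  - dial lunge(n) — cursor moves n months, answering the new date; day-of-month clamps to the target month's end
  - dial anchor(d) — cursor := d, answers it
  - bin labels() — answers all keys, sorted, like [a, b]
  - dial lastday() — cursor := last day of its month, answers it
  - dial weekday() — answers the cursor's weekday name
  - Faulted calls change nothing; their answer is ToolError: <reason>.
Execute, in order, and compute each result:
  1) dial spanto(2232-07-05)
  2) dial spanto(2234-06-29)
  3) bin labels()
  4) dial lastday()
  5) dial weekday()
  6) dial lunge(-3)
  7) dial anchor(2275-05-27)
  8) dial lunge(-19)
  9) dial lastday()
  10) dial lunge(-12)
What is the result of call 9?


Calling dial spanto using d→2232-07-05, — result: -270.
Then dial spanto using d→2234-06-29, giving 454.
I call bin labels, and observe [].
Now I run dial lastday, yielding 2233-04-30.
I try dial weekday(), and see Tuesday.
I try dial lunge using n→-3, and see 2233-01-30.
Then dial anchor using d→2275-05-27, which returns 2275-05-27.
I use dial lunge using n→-19, → 2273-10-27.
I invoke dial lastday(), yielding 2273-10-31.
I invoke dial lunge using n→-12, yielding 2272-10-31.

Answer: 2273-10-31


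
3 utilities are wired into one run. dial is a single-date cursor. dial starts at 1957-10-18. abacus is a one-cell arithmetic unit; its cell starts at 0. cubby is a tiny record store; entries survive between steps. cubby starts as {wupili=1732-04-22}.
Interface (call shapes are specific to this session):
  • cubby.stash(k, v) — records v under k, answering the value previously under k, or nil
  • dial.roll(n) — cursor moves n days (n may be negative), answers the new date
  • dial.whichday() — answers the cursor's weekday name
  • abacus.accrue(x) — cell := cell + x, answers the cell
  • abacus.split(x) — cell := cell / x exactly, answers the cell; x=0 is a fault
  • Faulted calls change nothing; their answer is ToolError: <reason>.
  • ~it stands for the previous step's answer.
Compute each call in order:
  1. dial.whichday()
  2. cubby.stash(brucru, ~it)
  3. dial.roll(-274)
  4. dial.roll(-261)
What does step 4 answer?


$ dial.whichday
[out] Friday
$ cubby.stash k=brucru v=~it
[out] nil
$ dial.roll n=-274
[out] 1957-01-17
$ dial.roll n=-261
[out] 1956-05-01

Answer: 1956-05-01


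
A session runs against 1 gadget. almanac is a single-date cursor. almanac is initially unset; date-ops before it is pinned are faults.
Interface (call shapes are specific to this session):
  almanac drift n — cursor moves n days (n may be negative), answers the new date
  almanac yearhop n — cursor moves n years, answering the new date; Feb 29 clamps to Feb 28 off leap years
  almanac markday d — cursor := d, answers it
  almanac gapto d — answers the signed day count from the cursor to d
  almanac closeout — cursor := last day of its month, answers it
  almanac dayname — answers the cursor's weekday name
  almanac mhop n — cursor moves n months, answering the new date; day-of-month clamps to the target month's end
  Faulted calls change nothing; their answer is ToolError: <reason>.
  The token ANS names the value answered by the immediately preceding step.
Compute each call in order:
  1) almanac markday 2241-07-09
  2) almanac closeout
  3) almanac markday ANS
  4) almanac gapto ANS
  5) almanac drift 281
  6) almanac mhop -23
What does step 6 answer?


Act: almanac markday[d='2241-07-09']
Obs: 2241-07-09
Act: almanac closeout[]
Obs: 2241-07-31
Act: almanac markday[d='ANS']
Obs: 2241-07-31
Act: almanac gapto[d='ANS']
Obs: 0
Act: almanac drift[n='281']
Obs: 2242-05-08
Act: almanac mhop[n='-23']
Obs: 2240-06-08

Answer: 2240-06-08
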